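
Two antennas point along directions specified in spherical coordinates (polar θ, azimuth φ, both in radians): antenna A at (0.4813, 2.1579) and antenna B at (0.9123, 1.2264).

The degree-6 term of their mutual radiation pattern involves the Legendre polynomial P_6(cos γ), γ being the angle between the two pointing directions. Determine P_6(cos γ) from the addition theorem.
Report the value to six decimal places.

Term-by-term m-sum for l=6 (normalisation 4π/13 = 0.966644):
  m=-6: Y*=+0.004414+0.001768i  Y=+0.056232-0.104022i  product +0.000432-0.000360i
  m=-5: Y*=-0.006453-0.030870i  Y=+0.313311+0.047732i  product -0.000548-0.009980i
  m=-4: Y*=-0.087860+0.089238i  Y=+0.083611+0.427345i  product -0.045482-0.030085i
  m=-3: Y*=+0.317374+0.061207i  Y=-0.189551+0.113007i  product -0.067075+0.024264i
  m=-2: Y*=-0.194901-0.465404i  Y=+0.175067+0.144134i  product +0.032960-0.109569i
  m=-1: Y*=-0.168616+0.253418i  Y=-0.108149+0.301511i  product -0.058172-0.078247i
  m=+0: Y*=-0.312543-0.000000i  Y=+0.144819+0.000000i  product -0.045262-0.000000i
  m=+1: Y*=+0.168616+0.253418i  Y=+0.108149+0.301511i  product -0.058172+0.078247i
  m=+2: Y*=-0.194901+0.465404i  Y=+0.175067-0.144134i  product +0.032960+0.109569i
  m=+3: Y*=-0.317374+0.061207i  Y=+0.189551+0.113007i  product -0.067075-0.024264i
  m=+4: Y*=-0.087860-0.089238i  Y=+0.083611-0.427345i  product -0.045482+0.030085i
  m=+5: Y*=+0.006453-0.030870i  Y=-0.313311+0.047732i  product -0.000548+0.009980i
  m=+6: Y*=+0.004414-0.001768i  Y=+0.056232+0.104022i  product +0.000432+0.000360i
Σ over m = -0.321034+0.000000i; ×(4π/13) → -0.310326+0.000000i. Real part: -0.310326

-0.310326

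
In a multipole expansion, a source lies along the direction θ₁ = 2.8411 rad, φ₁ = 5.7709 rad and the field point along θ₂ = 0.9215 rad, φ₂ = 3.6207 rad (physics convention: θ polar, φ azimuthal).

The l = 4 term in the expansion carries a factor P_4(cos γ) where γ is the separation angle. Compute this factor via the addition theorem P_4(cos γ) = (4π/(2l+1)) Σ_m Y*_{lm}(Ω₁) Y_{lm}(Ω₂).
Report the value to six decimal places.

Addition theorem: P_4(cos γ) = (4π/9) Σ_m Y*_{lm}(Ω₁) Y_{lm}(Ω₂), m = −4…4:
  [-4]  conj(Y_{4,-4})(Ω₁) = (-0.001564, -0.003015) ; Y_{4,-4}(Ω₂) = (-0.060345, -0.167585) ; Δ = (-0.000411, 0.000444)
  [-3]  conj(Y_{4,-3})(Ω₁) = (-0.001052, 0.030986) ; Y_{4,-3}(Ω₂) = (-0.050893, 0.379027) ; Δ = (-0.011691, -0.001976)
  [-2]  conj(Y_{4,-2})(Ω₁) = (0.082010, -0.134901) ; Y_{4,-2}(Ω₂) = (0.190244, -0.270706) ; Δ = (-0.020917, -0.047865)
  [-1]  conj(Y_{4,-1})(Ω₁) = (-0.394839, 0.222043) ; Y_{4,-1}(Ω₂) = (0.089160, -0.046317) ; Δ = (-0.024920, 0.038085)
  [+0]  conj(Y_{4,0})(Ω₁) = (0.503986, -0.000000) ; Y_{4,0}(Ω₂) = (-0.347999, 0.000000) ; Δ = (-0.175386, 0.000000)
  [+1]  conj(Y_{4,1})(Ω₁) = (0.394839, 0.222043) ; Y_{4,1}(Ω₂) = (-0.089160, -0.046317) ; Δ = (-0.024920, -0.038085)
  [+2]  conj(Y_{4,2})(Ω₁) = (0.082010, 0.134901) ; Y_{4,2}(Ω₂) = (0.190244, 0.270706) ; Δ = (-0.020917, 0.047865)
  [+3]  conj(Y_{4,3})(Ω₁) = (0.001052, 0.030986) ; Y_{4,3}(Ω₂) = (0.050893, 0.379027) ; Δ = (-0.011691, 0.001976)
  [+4]  conj(Y_{4,4})(Ω₁) = (-0.001564, 0.003015) ; Y_{4,4}(Ω₂) = (-0.060345, 0.167585) ; Δ = (-0.000411, -0.000444)
Accumulated sum (-0.291263, -0.000000); after 4π/(2l+1) scaling, (-0.406680, -0.000000) ⇒ P_4 = -0.406680

-0.406680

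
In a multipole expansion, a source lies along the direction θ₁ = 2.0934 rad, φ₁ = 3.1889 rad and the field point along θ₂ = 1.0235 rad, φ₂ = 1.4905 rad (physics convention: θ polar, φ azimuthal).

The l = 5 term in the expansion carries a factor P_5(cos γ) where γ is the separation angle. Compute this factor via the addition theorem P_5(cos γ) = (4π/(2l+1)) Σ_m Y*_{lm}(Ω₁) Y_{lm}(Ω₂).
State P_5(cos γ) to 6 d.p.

-0.319437

Summing Y*_{l m}(θ₁,φ₁)·Y_{l m}(θ₂,φ₂) over m ∈ [−5, 5]; prefactor 4π/(2·5+1) = 1.142397:
  [-5]  conj(Y_{5,-5})(Ω₁) = -0.220433-0.053135i ; Y_{5,-5}(Ω₂) = +0.082357-0.193991i ; Δ = -0.028462+0.038386i
  [-4]  conj(Y_{5,-4})(Ω₁) = -0.405657-0.077692i ; Y_{5,-4}(Ω₂) = +0.385358+0.128211i ; Δ = -0.146362-0.081949i
  [-3]  conj(Y_{5,-3})(Ω₁) = -0.276799-0.039550i ; Y_{5,-3}(Ω₂) = -0.073857+0.300650i ; Δ = +0.032334-0.080299i
  [-2]  conj(Y_{5,-2})(Ω₁) = +0.159717+0.015157i ; Y_{5,-2}(Ω₂) = +0.119102+0.019293i ; Δ = +0.018730+0.004887i
  [-1]  conj(Y_{5,-1})(Ω₁) = +0.328360+0.015545i ; Y_{5,-1}(Ω₂) = -0.027448+0.341101i ; Δ = -0.014315+0.111577i
  [+0]  conj(Y_{5,0})(Ω₁) = -0.085852-0.000000i ; Y_{5,0}(Ω₂) = +0.040417+0.000000i ; Δ = -0.003470-0.000000i
  [+1]  conj(Y_{5,1})(Ω₁) = -0.328360+0.015545i ; Y_{5,1}(Ω₂) = +0.027448+0.341101i ; Δ = -0.014315-0.111577i
  [+2]  conj(Y_{5,2})(Ω₁) = +0.159717-0.015157i ; Y_{5,2}(Ω₂) = +0.119102-0.019293i ; Δ = +0.018730-0.004887i
  [+3]  conj(Y_{5,3})(Ω₁) = +0.276799-0.039550i ; Y_{5,3}(Ω₂) = +0.073857+0.300650i ; Δ = +0.032334+0.080299i
  [+4]  conj(Y_{5,4})(Ω₁) = -0.405657+0.077692i ; Y_{5,4}(Ω₂) = +0.385358-0.128211i ; Δ = -0.146362+0.081949i
  [+5]  conj(Y_{5,5})(Ω₁) = +0.220433-0.053135i ; Y_{5,5}(Ω₂) = -0.082357-0.193991i ; Δ = -0.028462-0.038386i
Σ over m = -0.279620+0.000000i; ×(4π/11) → -0.319437+0.000000i. Real part: -0.319437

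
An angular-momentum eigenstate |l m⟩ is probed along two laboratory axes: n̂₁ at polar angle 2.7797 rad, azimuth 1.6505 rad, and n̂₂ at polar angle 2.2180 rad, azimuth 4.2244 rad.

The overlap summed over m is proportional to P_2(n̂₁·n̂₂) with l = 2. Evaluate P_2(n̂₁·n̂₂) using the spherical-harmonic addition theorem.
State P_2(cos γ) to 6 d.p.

-0.340821

Summing Y*_{l m}(θ₁,φ₁)·Y_{l m}(θ₂,φ₂) over m ∈ [−2, 2]; prefactor 4π/(2·2+1) = 2.513274:
  term(m=-2) = +0.005021+0.010793i   from Y*(Ω₁)=-0.047805-0.007686i, Y(Ω₂)=-0.137759-0.203618i
  term(m=-1) = -0.080149-0.051112i   from Y*(Ω₁)=+0.020367-0.254989i, Y(Ω₂)=+0.174231-0.328238i
  term(m=+0) = +0.014647+0.000000i   from Y*(Ω₁)=+0.512182-0.000000i, Y(Ω₂)=+0.028598+0.000000i
  term(m=+1) = -0.080149+0.051112i   from Y*(Ω₁)=-0.020367-0.254989i, Y(Ω₂)=-0.174231-0.328238i
  term(m=+2) = +0.005021-0.010793i   from Y*(Ω₁)=-0.047805+0.007686i, Y(Ω₂)=-0.137759+0.203618i
Σ over m = -0.135608+0.000000i; ×(4π/5) → -0.340821+0.000000i. Real part: -0.340821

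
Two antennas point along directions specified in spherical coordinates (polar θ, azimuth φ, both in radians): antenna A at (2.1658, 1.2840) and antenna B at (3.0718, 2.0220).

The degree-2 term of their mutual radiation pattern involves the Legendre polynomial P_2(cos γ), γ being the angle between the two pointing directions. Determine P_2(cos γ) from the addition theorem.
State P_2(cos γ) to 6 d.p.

Summing Y*_{l m}(θ₁,φ₁)·Y_{l m}(θ₂,φ₂) over m ∈ [−2, 2]; prefactor 4π/(2·2+1) = 2.513274:
  m=-2: Y*=(-0.222519, 0.143758)  Y=(-0.001164, 0.001474)  product (0.000047, -0.000495)
  m=-1: Y*=(-0.101443, -0.343959)  Y=(0.023435, 0.048365)  product (0.014258, -0.012967)
  m=+0: Y*=(-0.018129, -0.000000)  Y=(0.626182, 0.000000)  product (-0.011352, -0.000000)
  m=+1: Y*=(0.101443, -0.343959)  Y=(-0.023435, 0.048365)  product (0.014258, 0.012967)
  m=+2: Y*=(-0.222519, -0.143758)  Y=(-0.001164, -0.001474)  product (0.000047, 0.000495)
Σ over m = (0.017259, 0.000000); ×(4π/5) → (0.043376, 0.000000). Real part: 0.043376

0.043376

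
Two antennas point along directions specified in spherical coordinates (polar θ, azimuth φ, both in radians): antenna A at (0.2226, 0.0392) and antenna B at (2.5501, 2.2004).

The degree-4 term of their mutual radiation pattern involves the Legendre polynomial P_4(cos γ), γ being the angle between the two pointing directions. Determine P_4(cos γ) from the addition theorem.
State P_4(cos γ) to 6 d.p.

Term-by-term m-sum for l=4 (normalisation 4π/9 = 1.396263):
  [-4]  conj(Y_{4,-4})(Ω₁) = +0.001038+0.000164i ; Y_{4,-4}(Ω₂) = -0.034738-0.024967i ; Δ = -0.000032-0.000032i
  [-3]  conj(Y_{4,-3})(Ω₁) = +0.013045+0.001541i ; Y_{4,-3}(Ω₂) = -0.171102+0.056325i ; Δ = -0.002319+0.000471i
  [-2]  conj(Y_{4,-2})(Ω₁) = +0.091978+0.007226i ; Y_{4,-2}(Ω₂) = -0.121920+0.378538i ; Δ = -0.013949+0.033936i
  [-1]  conj(Y_{4,-1})(Ω₁) = +0.372420+0.014606i ; Y_{4,-1}(Ω₂) = +0.235130+0.322756i ; Δ = +0.082853+0.123635i
  [+0]  conj(Y_{4,0})(Ω₁) = +0.648849-0.000000i ; Y_{4,0}(Ω₂) = -0.111422+0.000000i ; Δ = -0.072296+0.000000i
  [+1]  conj(Y_{4,1})(Ω₁) = -0.372420+0.014606i ; Y_{4,1}(Ω₂) = -0.235130+0.322756i ; Δ = +0.082853-0.123635i
  [+2]  conj(Y_{4,2})(Ω₁) = +0.091978-0.007226i ; Y_{4,2}(Ω₂) = -0.121920-0.378538i ; Δ = -0.013949-0.033936i
  [+3]  conj(Y_{4,3})(Ω₁) = -0.013045+0.001541i ; Y_{4,3}(Ω₂) = +0.171102+0.056325i ; Δ = -0.002319-0.000471i
  [+4]  conj(Y_{4,4})(Ω₁) = +0.001038-0.000164i ; Y_{4,4}(Ω₂) = -0.034738+0.024967i ; Δ = -0.000032+0.000032i
Accumulated sum +0.060810+0.000000i; after 4π/(2l+1) scaling, +0.084907+0.000000i ⇒ P_4 = 0.084907

0.084907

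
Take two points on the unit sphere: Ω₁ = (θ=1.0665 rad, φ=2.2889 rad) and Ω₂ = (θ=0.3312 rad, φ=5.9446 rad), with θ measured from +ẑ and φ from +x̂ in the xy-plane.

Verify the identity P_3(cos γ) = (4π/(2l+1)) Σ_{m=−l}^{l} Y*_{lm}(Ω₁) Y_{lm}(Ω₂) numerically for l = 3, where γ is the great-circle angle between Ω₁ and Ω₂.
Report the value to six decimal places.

-0.290718

Term-by-term m-sum for l=3 (normalisation 4π/7 = 1.795196):
  m=-3: Y*=(0.233670, 0.154269)  Y=(0.007560, 0.012192)  product (-0.000114, 0.004015)
  m=-2: Y*=(-0.050791, -0.375099)  Y=(0.079644, 0.064033)  product (0.019973, -0.033126)
  m=-1: Y*=(-0.031159, 0.035663)  Y=(0.344091, 0.121170)  product (-0.015043, 0.008496)
  m=+0: Y*=(-0.330452, -0.000000)  Y=(0.519213, 0.000000)  product (-0.171575, -0.000000)
  m=+1: Y*=(0.031159, 0.035663)  Y=(-0.344091, 0.121170)  product (-0.015043, -0.008496)
  m=+2: Y*=(-0.050791, 0.375099)  Y=(0.079644, -0.064033)  product (0.019973, 0.033126)
  m=+3: Y*=(-0.233670, 0.154269)  Y=(-0.007560, 0.012192)  product (-0.000114, -0.004015)
Accumulated sum (-0.161942, 0.000000); after 4π/(2l+1) scaling, (-0.290718, 0.000000) ⇒ P_3 = -0.290718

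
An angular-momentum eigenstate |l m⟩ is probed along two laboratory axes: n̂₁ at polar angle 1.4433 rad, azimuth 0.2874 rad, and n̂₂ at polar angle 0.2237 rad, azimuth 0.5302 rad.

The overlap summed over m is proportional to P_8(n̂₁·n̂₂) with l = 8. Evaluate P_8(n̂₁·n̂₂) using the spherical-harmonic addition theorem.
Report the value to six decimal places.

Addition theorem: P_8(cos γ) = (4π/17) Σ_m Y*_{lm}(Ω₁) Y_{lm}(Ω₂), m = −8…8:
  term(m=-8) = -0.00000 - 0.00000j   from Y*(Ω₁)=-0.32145 + 0.36036j, Y(Ω₂)=-0.00000 + 0.00000j
  term(m=-7) = -0.00000 - 0.00001j   from Y*(Ω₁)=-0.10569 + 0.22392j, Y(Ω₂)=-0.00004 + 0.00003j
  term(m=-6) = -0.00002 + 0.00016j   from Y*(Ω₁)=0.04154 - 0.26833j, Y(Ω₂)=-0.00059 + 0.00002j
  term(m=-5) = -0.00046 + 0.00123j   from Y*(Ω₁)=-0.03651 - 0.27128j, Y(Ω₂)=-0.00423 - 0.00226j
  term(m=-4) = 0.00316 - 0.00463j   from Y*(Ω₁)=0.07987 + 0.17829j, Y(Ω₂)=-0.01501 - 0.02447j
  term(m=-3) = 0.02636 - 0.02352j   from Y*(Ω₁)=0.18266 + 0.21312j, Y(Ω₂)=-0.00249 - 0.12583j
  term(m=-2) = -0.05384 + 0.02841j   from Y*(Ω₁)=-0.13403 - 0.08682j, Y(Ω₂)=0.18622 - 0.33261j
  term(m=-1) = -0.18604 + 0.04608j   from Y*(Ω₁)=-0.27076 - 0.08003j, Y(Ω₂)=0.58563 - 0.34329j
  term(m=+0) = 0.04876 + 0.00000j   from Y*(Ω₁)=0.14893 + 0.00000j, Y(Ω₂)=0.32743 + 0.00000j
  term(m=+1) = -0.18604 - 0.04608j   from Y*(Ω₁)=0.27076 - 0.08003j, Y(Ω₂)=-0.58563 - 0.34329j
  term(m=+2) = -0.05384 - 0.02841j   from Y*(Ω₁)=-0.13403 + 0.08682j, Y(Ω₂)=0.18622 + 0.33261j
  term(m=+3) = 0.02636 + 0.02352j   from Y*(Ω₁)=-0.18266 + 0.21312j, Y(Ω₂)=0.00249 - 0.12583j
  term(m=+4) = 0.00316 + 0.00463j   from Y*(Ω₁)=0.07987 - 0.17829j, Y(Ω₂)=-0.01501 + 0.02447j
  term(m=+5) = -0.00046 - 0.00123j   from Y*(Ω₁)=0.03651 - 0.27128j, Y(Ω₂)=0.00423 - 0.00226j
  term(m=+6) = -0.00002 - 0.00016j   from Y*(Ω₁)=0.04154 + 0.26833j, Y(Ω₂)=-0.00059 - 0.00002j
  term(m=+7) = -0.00000 + 0.00001j   from Y*(Ω₁)=0.10569 + 0.22392j, Y(Ω₂)=0.00004 + 0.00003j
  term(m=+8) = -0.00000 + 0.00000j   from Y*(Ω₁)=-0.32145 - 0.36036j, Y(Ω₂)=-0.00000 - 0.00000j
Accumulated sum -0.37289 - 0.00000j; after 4π/(2l+1) scaling, -0.27564 - 0.00000j ⇒ P_8 = -0.275639

-0.275639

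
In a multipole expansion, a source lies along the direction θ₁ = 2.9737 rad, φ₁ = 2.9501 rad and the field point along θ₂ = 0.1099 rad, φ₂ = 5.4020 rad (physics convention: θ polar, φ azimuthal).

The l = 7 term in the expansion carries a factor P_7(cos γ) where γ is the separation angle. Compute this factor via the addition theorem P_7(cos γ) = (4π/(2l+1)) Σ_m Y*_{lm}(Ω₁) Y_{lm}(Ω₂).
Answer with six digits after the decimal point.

-0.842045

Expand P_7 via completeness: Σ_{m} conj(Y_{7,m}) at Ω₁ times Y_{7,m} at Ω₂ —
  m=-7: -0.00000 + 0.00000j × 0.00000 - 0.00000j = -0.00000 + 0.00000j  (running Σ = -0.00000 + 0.00000j)
  m=-6: -0.00002 + 0.00004j × 0.00000 - 0.00000j = 0.00000 + 0.00000j  (running Σ = 0.00000 + 0.00000j)
  m=-5: -0.00032 + 0.00045j × -0.00002 - 0.00007j = 0.00000 + 0.00000j  (running Σ = 0.00000 + 0.00000j)
  m=-4: -0.00392 + 0.00377j × -0.00096 - 0.00039j = 0.00001 - 0.00000j  (running Σ = 0.00001 - 0.00000j)
  m=-3: -0.03206 + 0.02075j × -0.00992 + 0.00540j = 0.00021 - 0.00038j  (running Σ = 0.00021 - 0.00038j)
  m=-2: -0.17259 + 0.06953j × -0.01635 + 0.08430j = -0.00304 - 0.01569j  (running Σ = -0.00283 - 0.01607j)
  m=-1: -0.55060 + 0.10674j × 0.26261 + 0.31844j = -0.17858 - 0.14730j  (running Σ = -0.18141 - 0.16337j)
  m=0: -0.70167 + 0.00000j × 0.91538 + 0.00000j = -0.64230 + 0.00000j  (running Σ = -0.82371 - 0.16337j)
  m=1: 0.55060 + 0.10674j × -0.26261 + 0.31844j = -0.17858 + 0.14730j  (running Σ = -1.00229 - 0.01607j)
  m=2: -0.17259 - 0.06953j × -0.01635 - 0.08430j = -0.00304 + 0.01569j  (running Σ = -1.00533 - 0.00038j)
  m=3: 0.03206 + 0.02075j × 0.00992 + 0.00540j = 0.00021 + 0.00038j  (running Σ = -1.00512 - 0.00000j)
  m=4: -0.00392 - 0.00377j × -0.00096 + 0.00039j = 0.00001 + 0.00000j  (running Σ = -1.00512 + 0.00000j)
  m=5: 0.00032 + 0.00045j × 0.00002 - 0.00007j = 0.00000 - 0.00000j  (running Σ = -1.00512 + 0.00000j)
  m=6: -0.00002 - 0.00004j × 0.00000 + 0.00000j = 0.00000 - 0.00000j  (running Σ = -1.00512 + 0.00000j)
  m=7: 0.00000 + 0.00000j × -0.00000 - 0.00000j = -0.00000 - 0.00000j  (running Σ = -1.00512 - 0.00000j)
Accumulated sum -1.00512 - 0.00000j; after 4π/(2l+1) scaling, -0.84204 - 0.00000j ⇒ P_7 = -0.842045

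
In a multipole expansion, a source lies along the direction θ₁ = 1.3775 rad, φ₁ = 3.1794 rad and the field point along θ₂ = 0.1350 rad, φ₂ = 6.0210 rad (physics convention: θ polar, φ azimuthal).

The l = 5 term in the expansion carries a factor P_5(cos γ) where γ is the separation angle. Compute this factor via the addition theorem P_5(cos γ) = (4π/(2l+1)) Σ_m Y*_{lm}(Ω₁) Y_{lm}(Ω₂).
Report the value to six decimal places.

Addition theorem: P_5(cos γ) = (4π/11) Σ_m Y*_{lm}(Ω₁) Y_{lm}(Ω₂), m = −5…5:
  term(m=-5) = (-0.000001, -0.000009)   from Y*(Ω₁)=(-0.414967, -0.079392), Y(Ω₂)=(0.000005, 0.000020)
  term(m=-4) = (0.000045, 0.000116)   from Y*(Ω₁)=(0.258532, 0.039398), Y(Ω₂)=(0.000238, 0.000414)
  term(m=-3) = (0.000897, 0.001131)   from Y*(Ω₁)=(0.216981, 0.024717), Y(Ω₂)=(0.004668, 0.004679)
  term(m=-2) = (-0.013621, -0.009318)   from Y*(Ω₁)=(-0.278037, -0.021064), Y(Ω₂)=(0.051236, 0.029634)
  term(m=-1) = (-0.049702, -0.015374)   from Y*(Ω₁)=(-0.160812, -0.006083), Y(Ω₂)=(0.312239, 0.083793)
  term(m=+0) = (0.228056, 0.000000)   from Y*(Ω₁)=(0.280881, -0.000000), Y(Ω₂)=(0.811929, 0.000000)
  term(m=+1) = (-0.049702, 0.015374)   from Y*(Ω₁)=(0.160812, -0.006083), Y(Ω₂)=(-0.312239, 0.083793)
  term(m=+2) = (-0.013621, 0.009318)   from Y*(Ω₁)=(-0.278037, 0.021064), Y(Ω₂)=(0.051236, -0.029634)
  term(m=+3) = (0.000897, -0.001131)   from Y*(Ω₁)=(-0.216981, 0.024717), Y(Ω₂)=(-0.004668, 0.004679)
  term(m=+4) = (0.000045, -0.000116)   from Y*(Ω₁)=(0.258532, -0.039398), Y(Ω₂)=(0.000238, -0.000414)
  term(m=+5) = (-0.000001, 0.000009)   from Y*(Ω₁)=(0.414967, -0.079392), Y(Ω₂)=(-0.000005, 0.000020)
Σ over m = (0.103293, 0.000000); ×(4π/11) → (0.118002, 0.000000). Real part: 0.118002

0.118002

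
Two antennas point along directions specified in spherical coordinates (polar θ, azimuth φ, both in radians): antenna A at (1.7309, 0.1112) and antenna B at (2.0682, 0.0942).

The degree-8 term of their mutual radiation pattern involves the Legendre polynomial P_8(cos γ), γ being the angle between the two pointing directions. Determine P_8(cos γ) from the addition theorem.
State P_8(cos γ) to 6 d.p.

Term-by-term m-sum for l=8 (normalisation 4π/17 = 0.739198):
  term(m=-8) = +0.084490+0.011562i   from Y*(Ω₁)=+0.292818+0.361217i, Y(Ω₂)=+0.133737-0.125491i
  term(m=-7) = +0.118783+0.014202i   from Y*(Ω₁)=-0.213868-0.210895i, Y(Ω₂)=-0.314789+0.244007i
  term(m=-6) = -0.089825-0.009194i   from Y*(Ω₁)=-0.169371-0.133415i, Y(Ω₂)=+0.353664-0.224300i
  term(m=-5) = -0.026773-0.002281i   from Y*(Ω₁)=+0.270372+0.168007i, Y(Ω₂)=-0.075220+0.038304i
  term(m=-4) = -0.038227-0.002603i   from Y*(Ω₁)=+0.110566+0.052702i, Y(Ω₂)=-0.290878+0.115102i
  term(m=-3) = -0.080353-0.004102i   from Y*(Ω₁)=-0.299304-0.103725i, Y(Ω₂)=+0.243920-0.070827i
  term(m=-2) = -0.015509-0.000528i   from Y*(Ω₁)=-0.077059-0.017426i, Y(Ω₂)=+0.192941-0.036786i
  term(m=-1) = -0.093344-0.001587i   from Y*(Ω₁)=+0.311746+0.034810i, Y(Ω₂)=-0.296297+0.027994i
  term(m=+0) = -0.010262+0.000000i   from Y*(Ω₁)=+0.065960-0.000000i, Y(Ω₂)=-0.155583+0.000000i
  term(m=+1) = -0.093344+0.001587i   from Y*(Ω₁)=-0.311746+0.034810i, Y(Ω₂)=+0.296297+0.027994i
  term(m=+2) = -0.015509+0.000528i   from Y*(Ω₁)=-0.077059+0.017426i, Y(Ω₂)=+0.192941+0.036786i
  term(m=+3) = -0.080353+0.004102i   from Y*(Ω₁)=+0.299304-0.103725i, Y(Ω₂)=-0.243920-0.070827i
  term(m=+4) = -0.038227+0.002603i   from Y*(Ω₁)=+0.110566-0.052702i, Y(Ω₂)=-0.290878-0.115102i
  term(m=+5) = -0.026773+0.002281i   from Y*(Ω₁)=-0.270372+0.168007i, Y(Ω₂)=+0.075220+0.038304i
  term(m=+6) = -0.089825+0.009194i   from Y*(Ω₁)=-0.169371+0.133415i, Y(Ω₂)=+0.353664+0.224300i
  term(m=+7) = +0.118783-0.014202i   from Y*(Ω₁)=+0.213868-0.210895i, Y(Ω₂)=+0.314789+0.244007i
  term(m=+8) = +0.084490-0.011562i   from Y*(Ω₁)=+0.292818-0.361217i, Y(Ω₂)=+0.133737+0.125491i
Total Σ_m = -0.291779+0.000000i. Multiply by 0.739198: -0.215682+0.000000i. P_8(cos γ) = -0.215682

-0.215682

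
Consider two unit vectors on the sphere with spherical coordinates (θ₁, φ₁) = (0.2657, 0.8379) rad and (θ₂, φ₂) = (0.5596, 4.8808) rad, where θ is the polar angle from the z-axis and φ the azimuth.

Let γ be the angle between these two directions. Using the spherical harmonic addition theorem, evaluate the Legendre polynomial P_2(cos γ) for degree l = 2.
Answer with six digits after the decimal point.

0.302033

Summing Y*_{l m}(θ₁,φ₁)·Y_{l m}(θ₂,φ₂) over m ∈ [−2, 2]; prefactor 4π/(2·2+1) = 2.513274:
  m=-2: Y*=-0.002792+0.026487i  Y=-0.102735+0.035974i  product -0.000666-0.002822i
  m=-1: Y*=+0.130956+0.145482i  Y=+0.058255+0.342634i  product -0.042218+0.053345i
  m=+0: Y*=+0.565544-0.000000i  Y=+0.364152+0.000000i  product +0.205944+0.000000i
  m=+1: Y*=-0.130956+0.145482i  Y=-0.058255+0.342634i  product -0.042218-0.053345i
  m=+2: Y*=-0.002792-0.026487i  Y=-0.102735-0.035974i  product -0.000666+0.002822i
Accumulated sum +0.120175-0.000000i; after 4π/(2l+1) scaling, +0.302033-0.000000i ⇒ P_2 = 0.302033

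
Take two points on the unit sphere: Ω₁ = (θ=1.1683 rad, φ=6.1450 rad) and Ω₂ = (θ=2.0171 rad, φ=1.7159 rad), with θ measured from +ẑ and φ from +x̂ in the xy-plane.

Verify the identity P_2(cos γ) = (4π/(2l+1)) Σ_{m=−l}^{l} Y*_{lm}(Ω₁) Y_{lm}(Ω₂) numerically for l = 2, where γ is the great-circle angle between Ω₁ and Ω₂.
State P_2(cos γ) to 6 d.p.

-0.258720

Expand P_2 via completeness: Σ_{m} conj(Y_{2,m}) at Ω₁ times Y_{2,m} at Ω₂ —
  [-2]  conj(Y_{2,-2})(Ω₁) = +0.314595-0.089228i ; Y_{2,-2}(Ω₂) = -0.301165+0.089940i ; Δ = -0.086720+0.055167i
  [-1]  conj(Y_{2,-1})(Ω₁) = +0.275782-0.038353i ; Y_{2,-1}(Ω₂) = +0.043494+0.297635i ; Δ = +0.023410+0.080414i
  [+0]  conj(Y_{2,0})(Ω₁) = -0.170209-0.000000i ; Y_{2,0}(Ω₂) = -0.139112+0.000000i ; Δ = +0.023678+0.000000i
  [+1]  conj(Y_{2,1})(Ω₁) = -0.275782-0.038353i ; Y_{2,1}(Ω₂) = -0.043494+0.297635i ; Δ = +0.023410-0.080414i
  [+2]  conj(Y_{2,2})(Ω₁) = +0.314595+0.089228i ; Y_{2,2}(Ω₂) = -0.301165-0.089940i ; Δ = -0.086720-0.055167i
Accumulated sum -0.102941+0.000000i; after 4π/(2l+1) scaling, -0.258720+0.000000i ⇒ P_2 = -0.258720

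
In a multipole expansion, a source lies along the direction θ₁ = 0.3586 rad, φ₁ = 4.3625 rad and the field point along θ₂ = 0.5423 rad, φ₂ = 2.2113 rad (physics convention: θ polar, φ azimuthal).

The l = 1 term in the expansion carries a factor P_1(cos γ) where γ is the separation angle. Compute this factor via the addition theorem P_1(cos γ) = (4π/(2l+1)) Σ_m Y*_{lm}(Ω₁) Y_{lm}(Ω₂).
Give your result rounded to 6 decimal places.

0.702712

Term-by-term m-sum for l=1 (normalisation 4π/3 = 4.188790):
  m=-1: Y*=-0.041566-0.113909i  Y=-0.106559-0.142970i  product -0.011856+0.018081i
  m=+0: Y*=+0.457522-0.000000i  Y=+0.418500+0.000000i  product +0.191473+0.000000i
  m=+1: Y*=+0.041566-0.113909i  Y=+0.106559-0.142970i  product -0.011856-0.018081i
Σ over m = +0.167760+0.000000i; ×(4π/3) → +0.702712+0.000000i. Real part: 0.702712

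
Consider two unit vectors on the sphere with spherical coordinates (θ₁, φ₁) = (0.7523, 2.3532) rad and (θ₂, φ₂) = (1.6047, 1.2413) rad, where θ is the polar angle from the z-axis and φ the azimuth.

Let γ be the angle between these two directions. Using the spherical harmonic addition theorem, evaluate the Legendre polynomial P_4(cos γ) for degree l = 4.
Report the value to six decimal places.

0.111727

Expand P_4 via completeness: Σ_{m} conj(Y_{4,m}) at Ω₁ times Y_{4,m} at Ω₂ —
  term(m=-4) = (-0.011148, -0.041113)   from Y*(Ω₁)=(-0.096474, 0.001156), Y(Ω₂)=(0.110435, 0.427482)
  term(m=-3) = (0.012118, 0.002382)   from Y*(Ω₁)=(0.208021, 0.204317), Y(Ω₂)=(0.035375, -0.023293)
  term(m=-2) = (0.085921, -0.112321)   from Y*(Ω₁)=(-0.002555, -0.426649), Y(Ω₂)=(0.262049, 0.202955)
  term(m=-1) = (0.003667, 0.007423)   from Y*(Ω₁)=(-0.121721, 0.122452), Y(Ω₂)=(0.015516, -0.045373)
  term(m=+0) = (-0.101098, -0.000000)   from Y*(Ω₁)=(-0.322259, -0.000000), Y(Ω₂)=(0.313715, 0.000000)
  term(m=+1) = (0.003667, -0.007423)   from Y*(Ω₁)=(0.121721, 0.122452), Y(Ω₂)=(-0.015516, -0.045373)
  term(m=+2) = (0.085921, 0.112321)   from Y*(Ω₁)=(-0.002555, 0.426649), Y(Ω₂)=(0.262049, -0.202955)
  term(m=+3) = (0.012118, -0.002382)   from Y*(Ω₁)=(-0.208021, 0.204317), Y(Ω₂)=(-0.035375, -0.023293)
  term(m=+4) = (-0.011148, 0.041113)   from Y*(Ω₁)=(-0.096474, -0.001156), Y(Ω₂)=(0.110435, -0.427482)
Accumulated sum (0.080018, -0.000000); after 4π/(2l+1) scaling, (0.111727, -0.000000) ⇒ P_4 = 0.111727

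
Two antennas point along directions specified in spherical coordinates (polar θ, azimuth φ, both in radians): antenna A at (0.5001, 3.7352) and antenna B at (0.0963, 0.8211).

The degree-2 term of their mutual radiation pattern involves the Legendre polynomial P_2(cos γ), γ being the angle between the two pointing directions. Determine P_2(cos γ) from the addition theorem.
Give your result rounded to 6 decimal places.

0.529745

Summing Y*_{l m}(θ₁,φ₁)·Y_{l m}(θ₂,φ₂) over m ∈ [−2, 2]; prefactor 4π/(2·2+1) = 2.513274:
  m=-2: Y*=(0.033239, 0.082363)  Y=(-0.000255, -0.003562)  product (0.000285, -0.000139)
  m=-1: Y*=(-0.269468, -0.181835)  Y=(0.050382, -0.054114)  product (-0.023416, 0.005421)
  m=+0: Y*=(0.413226, -0.000000)  Y=(0.622036, 0.000000)  product (0.257042, 0.000000)
  m=+1: Y*=(0.269468, -0.181835)  Y=(-0.050382, -0.054114)  product (-0.023416, -0.005421)
  m=+2: Y*=(0.033239, -0.082363)  Y=(-0.000255, 0.003562)  product (0.000285, 0.000139)
Total Σ_m = (0.210779, -0.000000). Multiply by 2.513274: (0.529745, -0.000000). P_2(cos γ) = 0.529745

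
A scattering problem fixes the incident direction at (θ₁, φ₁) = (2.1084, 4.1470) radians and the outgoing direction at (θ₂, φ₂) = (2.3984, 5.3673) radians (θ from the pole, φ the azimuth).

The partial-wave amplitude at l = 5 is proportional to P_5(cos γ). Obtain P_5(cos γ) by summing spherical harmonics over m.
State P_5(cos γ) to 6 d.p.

Term-by-term m-sum for l=5 (normalisation 4π/11 = 1.142397):
  [-5]  conj(Y_{5,-5})(Ω₁) = -0.06716 + 0.20634j ; Y_{5,-5}(Ω₂) = -0.00873 - 0.06525j ; Δ = 0.01405 + 0.00258j
  [-4]  conj(Y_{5,-4})(Ω₁) = 0.26065 + 0.31532j ; Y_{5,-4}(Ω₂) = 0.19637 + 0.11294j ; Δ = 0.01557 + 0.09136j
  [-3]  conj(Y_{5,-3})(Ω₁) = 0.29581 - 0.03728j ; Y_{5,-3}(Ω₂) = -0.38392 + 0.15958j ; Δ = -0.10762 + 0.06152j
  [-2]  conj(Y_{5,-2})(Ω₁) = -0.05818 + 0.12358j ; Y_{5,-2}(Ω₂) = 0.09235 - 0.34580j ; Δ = 0.03736 + 0.03153j
  [-1]  conj(Y_{5,-1})(Ω₁) = 0.18086 + 0.28506j ; Y_{5,-1}(Ω₂) = -0.05512 - 0.07178j ; Δ = 0.01049 - 0.02869j
  [+0]  conj(Y_{5,0})(Ω₁) = -0.05847 + 0.00000j ; Y_{5,0}(Ω₂) = 0.38175 + 0.00000j ; Δ = -0.02232 + 0.00000j
  [+1]  conj(Y_{5,1})(Ω₁) = -0.18086 + 0.28506j ; Y_{5,1}(Ω₂) = 0.05512 - 0.07178j ; Δ = 0.01049 + 0.02869j
  [+2]  conj(Y_{5,2})(Ω₁) = -0.05818 - 0.12358j ; Y_{5,2}(Ω₂) = 0.09235 + 0.34580j ; Δ = 0.03736 - 0.03153j
  [+3]  conj(Y_{5,3})(Ω₁) = -0.29581 - 0.03728j ; Y_{5,3}(Ω₂) = 0.38392 + 0.15958j ; Δ = -0.10762 - 0.06152j
  [+4]  conj(Y_{5,4})(Ω₁) = 0.26065 - 0.31532j ; Y_{5,4}(Ω₂) = 0.19637 - 0.11294j ; Δ = 0.01557 - 0.09136j
  [+5]  conj(Y_{5,5})(Ω₁) = 0.06716 + 0.20634j ; Y_{5,5}(Ω₂) = 0.00873 - 0.06525j ; Δ = 0.01405 - 0.00258j
Total Σ_m = -0.08261 + 0.00000j. Multiply by 1.142397: -0.09438 + 0.00000j. P_5(cos γ) = -0.094377

-0.094377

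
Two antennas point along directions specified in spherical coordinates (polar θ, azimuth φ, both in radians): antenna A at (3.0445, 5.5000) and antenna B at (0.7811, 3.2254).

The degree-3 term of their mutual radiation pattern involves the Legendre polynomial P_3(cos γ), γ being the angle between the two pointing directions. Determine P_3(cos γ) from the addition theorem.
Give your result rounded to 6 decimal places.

0.067691

Term-by-term m-sum for l=3 (normalisation 4π/7 = 1.795196):
  m=-3: Y*=-0.000267-0.000271i  Y=-0.141035+0.036226i  product +0.000047+0.000028i
  m=-2: Y*=-0.000042+0.009559i  Y=+0.354715-0.060019i  product +0.000559+0.003393i
  m=-1: Y*=+0.087765-0.087377i  Y=-0.344983+0.028980i  product -0.027745+0.032687i
  m=+0: Y*=-0.725386-0.000000i  Y=-0.126808+0.000000i  product +0.091985+0.000000i
  m=+1: Y*=-0.087765-0.087377i  Y=+0.344983+0.028980i  product -0.027745-0.032687i
  m=+2: Y*=-0.000042-0.009559i  Y=+0.354715+0.060019i  product +0.000559-0.003393i
  m=+3: Y*=+0.000267-0.000271i  Y=+0.141035+0.036226i  product +0.000047-0.000028i
Σ over m = +0.037707+0.000000i; ×(4π/7) → +0.067691+0.000000i. Real part: 0.067691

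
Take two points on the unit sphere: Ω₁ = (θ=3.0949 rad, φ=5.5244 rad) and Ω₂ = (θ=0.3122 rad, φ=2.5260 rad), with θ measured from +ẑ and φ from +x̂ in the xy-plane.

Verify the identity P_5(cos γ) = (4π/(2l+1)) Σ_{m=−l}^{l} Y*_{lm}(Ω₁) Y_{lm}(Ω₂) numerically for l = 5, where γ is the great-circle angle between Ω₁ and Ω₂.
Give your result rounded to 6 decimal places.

-0.534204

Summing Y*_{l m}(θ₁,φ₁)·Y_{l m}(θ₂,φ₂) over m ∈ [−5, 5]; prefactor 4π/(2·5+1) = 1.142397:
  m=-5: Y*=-0.00000 + 0.00000j  Y=0.00127 - 0.00008j  product -0.00000 + 0.00000j
  m=-4: Y*=0.00001 + 0.00000j  Y=-0.00967 + 0.00781j  product -0.00000 + 0.00000j
  m=-3: Y*=-0.00018 - 0.00021j  Y=0.01953 - 0.06897j  product -0.00002 + 0.00001j
  m=-2: Y*=-0.00039 + 0.00734j  Y=0.08703 + 0.24633j  product -0.00184 + 0.00054j
  m=-1: Y*=0.08613 - 0.08166j  Y=-0.44538 - 0.31501j  product -0.06408 + 0.00924j
  m=+0: Y*=-0.92037 + 0.00000j  Y=0.36478 + 0.00000j  product -0.33573 + 0.00000j
  m=+1: Y*=-0.08613 - 0.08166j  Y=0.44538 - 0.31501j  product -0.06408 - 0.00924j
  m=+2: Y*=-0.00039 - 0.00734j  Y=0.08703 - 0.24633j  product -0.00184 - 0.00054j
  m=+3: Y*=0.00018 - 0.00021j  Y=-0.01953 - 0.06897j  product -0.00002 - 0.00001j
  m=+4: Y*=0.00001 - 0.00000j  Y=-0.00967 - 0.00781j  product -0.00000 - 0.00000j
  m=+5: Y*=0.00000 + 0.00000j  Y=-0.00127 - 0.00008j  product -0.00000 - 0.00000j
Accumulated sum -0.46762 + 0.00000j; after 4π/(2l+1) scaling, -0.53420 + 0.00000j ⇒ P_5 = -0.534204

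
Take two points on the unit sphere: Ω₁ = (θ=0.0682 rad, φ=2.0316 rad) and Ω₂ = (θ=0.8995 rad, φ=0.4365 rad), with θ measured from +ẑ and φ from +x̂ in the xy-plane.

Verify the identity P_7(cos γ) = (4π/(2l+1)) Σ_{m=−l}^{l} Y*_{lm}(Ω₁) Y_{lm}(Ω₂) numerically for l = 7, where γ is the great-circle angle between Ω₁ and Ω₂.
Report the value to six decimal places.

0.312667

Expand P_7 via completeness: Σ_{m} conj(Y_{7,m}) at Ω₁ times Y_{7,m} at Ω₂ —
  m=-7: -0.00000 + 0.00000j × -0.08991 - 0.00776j = 0.00000 - 0.00000j  (running Σ = 0.00000 - 0.00000j)
  m=-6: 0.00000 - 0.00000j × -0.23242 - 0.13387j = -0.00000 - 0.00000j  (running Σ = -0.00000 - 0.00000j)
  m=-5: -0.00000 - 0.00000j × -0.24992 - 0.35628j = -0.00000 + 0.00000j  (running Σ = -0.00000 + 0.00000j)
  m=-4: -0.00004 + 0.00015j × -0.06070 - 0.34291j = 0.00005 + 0.00001j  (running Σ = 0.00005 + 0.00001j)
  m=-3: 0.00272 - 0.00052j × -0.01551 + 0.05799j = -0.00001 + 0.00017j  (running Σ = 0.00004 + 0.00017j)
  m=-2: -0.02068 - 0.02725j × -0.23590 + 0.28132j = 0.01254 + 0.00061j  (running Σ = 0.01259 + 0.00078j)
  m=-1: -0.12003 + 0.24177j × -0.09152 + 0.04270j = 0.00066 - 0.02725j  (running Σ = 0.01325 - 0.02647j)
  m=0: 1.02254 + 0.00000j × 0.33908 + 0.00000j = 0.34672 + 0.00000j  (running Σ = 0.35997 - 0.02647j)
  m=1: 0.12003 + 0.24177j × 0.09152 + 0.04270j = 0.00066 + 0.02725j  (running Σ = 0.36063 + 0.00078j)
  m=2: -0.02068 + 0.02725j × -0.23590 - 0.28132j = 0.01254 - 0.00061j  (running Σ = 0.37318 + 0.00017j)
  m=3: -0.00272 - 0.00052j × 0.01551 + 0.05799j = -0.00001 - 0.00017j  (running Σ = 0.37316 + 0.00001j)
  m=4: -0.00004 - 0.00015j × -0.06070 + 0.34291j = 0.00005 - 0.00001j  (running Σ = 0.37322 + 0.00000j)
  m=5: 0.00000 - 0.00000j × 0.24992 - 0.35628j = -0.00000 - 0.00000j  (running Σ = 0.37322 - 0.00000j)
  m=6: 0.00000 + 0.00000j × -0.23242 + 0.13387j = -0.00000 + 0.00000j  (running Σ = 0.37322 - 0.00000j)
  m=7: 0.00000 + 0.00000j × 0.08991 - 0.00776j = 0.00000 + 0.00000j  (running Σ = 0.37322 - 0.00000j)
Σ over m = 0.37322 - 0.00000j; ×(4π/15) → 0.31267 - 0.00000j. Real part: 0.312667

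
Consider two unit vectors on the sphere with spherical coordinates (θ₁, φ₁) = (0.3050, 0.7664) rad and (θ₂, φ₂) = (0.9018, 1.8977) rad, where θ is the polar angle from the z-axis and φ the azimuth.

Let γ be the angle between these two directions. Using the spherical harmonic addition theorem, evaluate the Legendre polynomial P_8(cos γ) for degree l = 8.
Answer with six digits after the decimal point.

Summing Y*_{l m}(θ₁,φ₁)·Y_{l m}(θ₂,φ₂) over m ∈ [−8, 8]; prefactor 4π/(2·8+1) = 0.739198:
  [-8]  conj(Y_{8,-8})(Ω₁) = (0.000034, -0.000005) ; Y_{8,-8}(Ω₂) = (-0.063900, -0.037129) ; Δ = (-0.000002, -0.000001)
  [-7]  conj(Y_{8,-7})(Ω₁) = (0.000263, -0.000344) ; Y_{8,-7}(Ω₂) = (0.176092, -0.153677) ; Δ = (-0.000007, -0.000101)
  [-6]  conj(Y_{8,-6})(Ω₁) = (-0.000397, -0.003468) ; Y_{8,-6}(Ω₂) = (0.159291, 0.386830) ; Δ = (0.001278, -0.000706)
  [-5]  conj(Y_{8,-5})(Ω₁) = (-0.015548, -0.012843) ; Y_{8,-5}(Ω₂) = (-0.414061, 0.026421) ; Δ = (0.006777, 0.004907)
  [-4]  conj(Y_{8,-4})(Ω₁) = (-0.085444, 0.006506) ; Y_{8,-4}(Ω₂) = (0.020533, -0.076208) ; Δ = (-0.001259, 0.006645)
  [-3]  conj(Y_{8,-3})(Ω₁) = (-0.174635, 0.195768) ; Y_{8,-3}(Ω₂) = (-0.267387, -0.179064) ; Δ = (0.081750, -0.021075)
  [-2]  conj(Y_{8,-2})(Ω₁) = (0.020275, 0.533340) ; Y_{8,-2}(Ω₂) = (0.208890, -0.160057) ; Δ = (0.089600, 0.108164)
  [-1]  conj(Y_{8,-1})(Ω₁) = (0.400392, 0.385461) ; Y_{8,-1}(Ω₂) = (-0.068399, -0.201725) ; Δ = (0.050371, -0.107134)
  [+0]  conj(Y_{8,0})(Ω₁) = (-0.110157, -0.000000) ; Y_{8,0}(Ω₂) = (0.299173, 0.000000) ; Δ = (-0.032956, -0.000000)
  [+1]  conj(Y_{8,1})(Ω₁) = (-0.400392, 0.385461) ; Y_{8,1}(Ω₂) = (0.068399, -0.201725) ; Δ = (0.050371, 0.107134)
  [+2]  conj(Y_{8,2})(Ω₁) = (0.020275, -0.533340) ; Y_{8,2}(Ω₂) = (0.208890, 0.160057) ; Δ = (0.089600, -0.108164)
  [+3]  conj(Y_{8,3})(Ω₁) = (0.174635, 0.195768) ; Y_{8,3}(Ω₂) = (0.267387, -0.179064) ; Δ = (0.081750, 0.021075)
  [+4]  conj(Y_{8,4})(Ω₁) = (-0.085444, -0.006506) ; Y_{8,4}(Ω₂) = (0.020533, 0.076208) ; Δ = (-0.001259, -0.006645)
  [+5]  conj(Y_{8,5})(Ω₁) = (0.015548, -0.012843) ; Y_{8,5}(Ω₂) = (0.414061, 0.026421) ; Δ = (0.006777, -0.004907)
  [+6]  conj(Y_{8,6})(Ω₁) = (-0.000397, 0.003468) ; Y_{8,6}(Ω₂) = (0.159291, -0.386830) ; Δ = (0.001278, 0.000706)
  [+7]  conj(Y_{8,7})(Ω₁) = (-0.000263, -0.000344) ; Y_{8,7}(Ω₂) = (-0.176092, -0.153677) ; Δ = (-0.000007, 0.000101)
  [+8]  conj(Y_{8,8})(Ω₁) = (0.000034, 0.000005) ; Y_{8,8}(Ω₂) = (-0.063900, 0.037129) ; Δ = (-0.000002, 0.000001)
Accumulated sum (0.424062, -0.000000); after 4π/(2l+1) scaling, (0.313466, -0.000000) ⇒ P_8 = 0.313466

0.313466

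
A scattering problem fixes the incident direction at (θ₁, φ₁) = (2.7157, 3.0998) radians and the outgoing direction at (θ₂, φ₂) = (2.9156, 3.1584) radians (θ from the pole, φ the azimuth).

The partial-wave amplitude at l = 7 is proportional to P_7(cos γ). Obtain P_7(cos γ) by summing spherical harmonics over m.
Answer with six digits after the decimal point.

Addition theorem: P_7(cos γ) = (4π/15) Σ_m Y*_{lm}(Ω₁) Y_{lm}(Ω₂), m = −7…7:
  [-7]  conj(Y_{7,-7})(Ω₁) = (-0.000984, 0.000296) ; Y_{7,-7}(Ω₂) = (-0.000014, 0.000002) ; Δ = (0.000000, -0.000000)
  [-6]  conj(Y_{7,-6})(Ω₁) = (-0.008207, 0.002102) ; Y_{7,-6}(Ω₂) = (-0.000230, 0.000023) ; Δ = (0.000002, -0.000001)
  [-5]  conj(Y_{7,-5})(Ω₁) = (-0.042255, 0.008960) ; Y_{7,-5}(Ω₂) = (-0.002344, 0.000197) ; Δ = (0.000097, -0.000029)
  [-4]  conj(Y_{7,-4})(Ω₁) = (-0.149377, 0.025207) ; Y_{7,-4}(Ω₂) = (-0.016815, 0.001132) ; Δ = (0.002483, -0.000593)
  [-3]  conj(Y_{7,-3})(Ω₁) = (-0.360805, 0.045476) ; Y_{7,-3}(Ω₂) = (-0.086165, 0.004348) ; Δ = (0.030891, -0.005487)
  [-2]  conj(Y_{7,-2})(Ω₁) = (-0.536205, 0.044924) ; Y_{7,-2}(Ω₂) = (-0.302419, 0.010170) ; Δ = (0.161702, -0.019039)
  [-1]  conj(Y_{7,-1})(Ω₁) = (-0.295439, 0.012354) ; Y_{7,-1}(Ω₂) = (-0.633267, 0.010645) ; Δ = (0.186961, -0.010968)
  [+0]  conj(Y_{7,0})(Ω₁) = (0.354185, -0.000000) ; Y_{7,0}(Ω₂) = (-0.439082, 0.000000) ; Δ = (-0.155516, 0.000000)
  [+1]  conj(Y_{7,1})(Ω₁) = (0.295439, 0.012354) ; Y_{7,1}(Ω₂) = (0.633267, 0.010645) ; Δ = (0.186961, 0.010968)
  [+2]  conj(Y_{7,2})(Ω₁) = (-0.536205, -0.044924) ; Y_{7,2}(Ω₂) = (-0.302419, -0.010170) ; Δ = (0.161702, 0.019039)
  [+3]  conj(Y_{7,3})(Ω₁) = (0.360805, 0.045476) ; Y_{7,3}(Ω₂) = (0.086165, 0.004348) ; Δ = (0.030891, 0.005487)
  [+4]  conj(Y_{7,4})(Ω₁) = (-0.149377, -0.025207) ; Y_{7,4}(Ω₂) = (-0.016815, -0.001132) ; Δ = (0.002483, 0.000593)
  [+5]  conj(Y_{7,5})(Ω₁) = (0.042255, 0.008960) ; Y_{7,5}(Ω₂) = (0.002344, 0.000197) ; Δ = (0.000097, 0.000029)
  [+6]  conj(Y_{7,6})(Ω₁) = (-0.008207, -0.002102) ; Y_{7,6}(Ω₂) = (-0.000230, -0.000023) ; Δ = (0.000002, 0.000001)
  [+7]  conj(Y_{7,7})(Ω₁) = (0.000984, 0.000296) ; Y_{7,7}(Ω₂) = (0.000014, 0.000002) ; Δ = (0.000000, 0.000000)
Σ over m = (0.608755, 0.000000); ×(4π/15) → (0.509990, 0.000000). Real part: 0.509990

0.509990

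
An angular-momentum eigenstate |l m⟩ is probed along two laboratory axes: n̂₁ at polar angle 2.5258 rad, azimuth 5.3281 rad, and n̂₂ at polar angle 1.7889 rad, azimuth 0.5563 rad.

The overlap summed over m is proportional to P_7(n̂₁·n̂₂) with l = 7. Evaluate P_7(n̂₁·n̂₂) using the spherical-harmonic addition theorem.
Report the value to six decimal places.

Expand P_7 via completeness: Σ_{m} conj(Y_{7,m}) at Ω₁ times Y_{7,m} at Ω₂ —
  [-7]  conj(Y_{7,-7})(Ω₁) = +0.009869-0.004201i ; Y_{7,-7}(Ω₂) = -0.308622+0.288960i ; Δ = -0.001832+0.004148i
  [-6]  conj(Y_{7,-6})(Ω₁) = -0.048273-0.029775i ; Y_{7,-6}(Ω₂) = +0.343870-0.068349i ; Δ = -0.018635-0.006939i
  [-5]  conj(Y_{7,-5})(Ω₁) = +0.011388+0.180412i ; Y_{7,-5}(Ω₂) = +0.119204+0.044881i ; Δ = -0.006740+0.022017i
  [-4]  conj(Y_{7,-4})(Ω₁) = +0.293907-0.237063i ; Y_{7,-4}(Ω₂) = -0.209996-0.273726i ; Δ = -0.126610-0.030668i
  [-3]  conj(Y_{7,-3})(Ω₁) = -0.461878-0.130985i ; Y_{7,-3}(Ω₂) = -0.002252-0.022886i ; Δ = -0.001957+0.010866i
  [-2]  conj(Y_{7,-2})(Ω₁) = +0.073740+0.208876i ; Y_{7,-2}(Ω₂) = -0.145068+0.294134i ; Δ = -0.072135-0.008612i
  [-1]  conj(Y_{7,-1})(Ω₁) = -0.168389+0.238022i ; Y_{7,-1}(Ω₂) = +0.014807-0.009207i ; Δ = -0.000302+0.005075i
  [+0]  conj(Y_{7,0})(Ω₁) = +0.327646-0.000000i ; Y_{7,0}(Ω₂) = +0.321020+0.000000i ; Δ = +0.105181+0.000000i
  [+1]  conj(Y_{7,1})(Ω₁) = +0.168389+0.238022i ; Y_{7,1}(Ω₂) = -0.014807-0.009207i ; Δ = -0.000302-0.005075i
  [+2]  conj(Y_{7,2})(Ω₁) = +0.073740-0.208876i ; Y_{7,2}(Ω₂) = -0.145068-0.294134i ; Δ = -0.072135+0.008612i
  [+3]  conj(Y_{7,3})(Ω₁) = +0.461878-0.130985i ; Y_{7,3}(Ω₂) = +0.002252-0.022886i ; Δ = -0.001957-0.010866i
  [+4]  conj(Y_{7,4})(Ω₁) = +0.293907+0.237063i ; Y_{7,4}(Ω₂) = -0.209996+0.273726i ; Δ = -0.126610+0.030668i
  [+5]  conj(Y_{7,5})(Ω₁) = -0.011388+0.180412i ; Y_{7,5}(Ω₂) = -0.119204+0.044881i ; Δ = -0.006740-0.022017i
  [+6]  conj(Y_{7,6})(Ω₁) = -0.048273+0.029775i ; Y_{7,6}(Ω₂) = +0.343870+0.068349i ; Δ = -0.018635+0.006939i
  [+7]  conj(Y_{7,7})(Ω₁) = -0.009869-0.004201i ; Y_{7,7}(Ω₂) = +0.308622+0.288960i ; Δ = -0.001832-0.004148i
Accumulated sum -0.351240+0.000000i; after 4π/(2l+1) scaling, -0.294254+0.000000i ⇒ P_7 = -0.294254

-0.294254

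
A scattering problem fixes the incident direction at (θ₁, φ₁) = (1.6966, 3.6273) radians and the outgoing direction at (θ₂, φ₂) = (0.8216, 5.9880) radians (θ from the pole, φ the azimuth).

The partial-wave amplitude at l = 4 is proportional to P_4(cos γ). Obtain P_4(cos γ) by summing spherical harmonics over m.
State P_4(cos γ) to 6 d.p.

-0.409025

Expand P_4 via completeness: Σ_{m} conj(Y_{4,m}) at Ω₁ times Y_{4,m} at Ω₂ —
  m=-4: -0.155840+0.399381i × +0.048374+0.117663i = -0.054531+0.000983i  (running Σ = -0.054531+0.000983i)
  m=-3: +0.017395+0.152366i × +0.211802+0.259128i = -0.035798+0.036779i  (running Σ = -0.090329+0.037762i)
  m=-2: -0.165275-0.241902i × +0.334778+0.224332i = -0.001064-0.118060i  (running Σ = -0.091393-0.080298i)
  m=-1: -0.150498-0.079446i × +0.055710+0.016940i = -0.007038-0.006975i  (running Σ = -0.098431-0.087274i)
  m=0: +0.268312-0.000000i × -0.358091+0.000000i = -0.096080+0.000000i  (running Σ = -0.194511-0.087274i)
  m=1: +0.150498-0.079446i × -0.055710+0.016940i = -0.007038+0.006975i  (running Σ = -0.201550-0.080298i)
  m=2: -0.165275+0.241902i × +0.334778-0.224332i = -0.001064+0.118060i  (running Σ = -0.202613+0.037762i)
  m=3: -0.017395+0.152366i × -0.211802+0.259128i = -0.035798-0.036779i  (running Σ = -0.238411+0.000983i)
  m=4: -0.155840-0.399381i × +0.048374-0.117663i = -0.054531-0.000983i  (running Σ = -0.292942-0.000000i)
Total Σ_m = -0.292942-0.000000i. Multiply by 1.396263: -0.409025-0.000000i. P_4(cos γ) = -0.409025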